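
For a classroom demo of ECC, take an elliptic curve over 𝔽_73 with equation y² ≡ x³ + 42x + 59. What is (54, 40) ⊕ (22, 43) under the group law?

(54, 40) + (22, 43). λ = (43 - 40)/(22 - 54) ≡ 3/41 mod 73. 41⁻¹ ≡ 57 (mod 73), so λ ≡ 25.
  x = λ² - 54 - 22 = 625 - 76 ≡ 38; y = λ·(54 - 38) - 40 ≡ 68. → (38, 68)

(38, 68)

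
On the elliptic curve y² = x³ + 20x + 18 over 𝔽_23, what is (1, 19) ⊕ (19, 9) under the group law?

(1, 19) + (19, 9). λ = (9 - 19)/(19 - 1) ≡ 13/18 mod 23. 18⁻¹ ≡ 9 (mod 23), so λ ≡ 2.
  x = λ² - 1 - 19 = 4 - 20 ≡ 7; y = λ·(1 - 7) - 19 ≡ 15. → (7, 15)

(7, 15)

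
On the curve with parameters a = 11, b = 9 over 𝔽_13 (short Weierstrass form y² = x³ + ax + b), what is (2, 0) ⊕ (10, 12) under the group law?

(0, 3)

(2, 0) + (10, 12). λ = (12 - 0)/(10 - 2) ≡ 12/8 mod 13. 8⁻¹ ≡ 5 (mod 13), so λ ≡ 8.
  x = λ² - 2 - 10 = 64 - 12 ≡ 0; y = λ·(2 - 0) - 0 ≡ 3. → (0, 3)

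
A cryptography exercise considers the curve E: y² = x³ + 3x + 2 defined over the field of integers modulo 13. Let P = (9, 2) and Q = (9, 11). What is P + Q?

O

The two points share x = 9 and their y-coordinates satisfy 2 + 11 ≡ 0 (mod 13), so they are inverses. Their sum is 𝒪.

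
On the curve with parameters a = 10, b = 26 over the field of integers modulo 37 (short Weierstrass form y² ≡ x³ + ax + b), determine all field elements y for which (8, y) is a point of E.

10, 27

x³ + 10x + 26 = 618 ≡ 26 (mod 37).
Square roots of 26 mod 37: 10 and 27 (since 10² = 100 ≡ 26).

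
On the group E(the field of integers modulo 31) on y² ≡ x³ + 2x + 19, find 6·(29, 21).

(18, 11)

Write G = (29, 21).
Double-and-add on 6 = (110)₂. Start with G = (29, 21) for the leading 1-bit.
double: tangent at (29, 21): λ = (3·29² + 2)/(2·21) ≡ 14/11. 11⁻¹ ≡ 17 (mod 31) since 11·17 = 187 ≡ 1, so λ ≡ 14·17 ≡ 21.
  x = λ² - 29 - 29 = 441 - 58 ≡ 11; y = λ·(29 - 11) - 21 ≡ 16. → (11, 16)
add G: (11, 16) + (29, 21). λ = (21 - 16)/(29 - 11) ≡ 5/18 mod 31. 18⁻¹ ≡ 19 (mod 31), so λ ≡ 2.
  x = λ² - 11 - 29 = 4 - 40 ≡ 26; y = λ·(11 - 26) - 16 ≡ 16. → (26, 16)
double: tangent at (26, 16): λ = (3·26² + 2)/(2·16) ≡ 15/1. 1⁻¹ ≡ 1 (mod 31), so λ ≡ 15·1 ≡ 15.
  x = λ² - 26 - 26 = 225 - 52 ≡ 18; y = λ·(26 - 18) - 16 ≡ 11. → (18, 11)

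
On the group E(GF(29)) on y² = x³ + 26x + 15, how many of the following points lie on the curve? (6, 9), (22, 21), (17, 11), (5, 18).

(6, 9): 9² ≡ 23, rhs ≡ 10 → off.
(22, 21): 21² ≡ 6, rhs ≡ 12 → off.
(17, 11): 11² ≡ 5, rhs ≡ 5 → on.
(5, 18): 18² ≡ 5, rhs ≡ 9 → off.

1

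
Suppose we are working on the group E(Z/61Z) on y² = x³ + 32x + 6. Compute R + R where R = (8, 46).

(59, 42)

tangent at (8, 46): λ = (3·8² + 32)/(2·46) ≡ 41/31. 31⁻¹ ≡ 2 (mod 61) since 31·2 = 62 ≡ 1, so λ ≡ 41·2 ≡ 21.
  x = λ² - 8 - 8 = 441 - 16 ≡ 59; y = λ·(8 - 59) - 46 ≡ 42. → (59, 42)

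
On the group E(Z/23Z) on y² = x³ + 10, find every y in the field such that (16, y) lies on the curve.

9, 14

x³ + 0x + 10 = 4106 ≡ 12 (mod 23).
Square roots of 12 mod 23: 9 and 14 (since 9² = 81 ≡ 12).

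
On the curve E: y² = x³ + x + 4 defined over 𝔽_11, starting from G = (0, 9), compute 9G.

Repeated addition: build up to 9G.
2G: tangent at (0, 9): λ = (3·0² + 1)/(2·9) ≡ 1/7. 7⁻¹ ≡ 8 (mod 11), so λ ≡ 1·8 ≡ 8.
  x = λ² - 0 - 0 = 64 - 0 ≡ 9; y = λ·(0 - 9) - 9 ≡ 7. → (9, 7)
3G: (9, 7) + (0, 9). λ = (9 - 7)/(0 - 9) ≡ 2/2 mod 11. 2⁻¹ ≡ 6 (mod 11), so λ ≡ 1.
  x = λ² - 9 - 0 = 1 - 9 ≡ 3; y = λ·(9 - 3) - 7 ≡ 10. → (3, 10)
4G: (3, 10) + (0, 9). λ = (9 - 10)/(0 - 3) ≡ 10/8 mod 11. 8⁻¹ ≡ 7 (mod 11) since 8·7 = 56 ≡ 1, so λ ≡ 4.
  x = λ² - 3 - 0 = 16 - 3 ≡ 2; y = λ·(3 - 2) - 10 ≡ 5. → (2, 5)
5G: (2, 5) + (0, 9). λ = (9 - 5)/(0 - 2) ≡ 4/9 mod 11. 9⁻¹ ≡ 5 (mod 11), so λ ≡ 9.
  x = λ² - 2 - 0 = 81 - 2 ≡ 2; y = λ·(2 - 2) - 5 ≡ 6. → (2, 6)
6G: (2, 6) + (0, 9). λ = (9 - 6)/(0 - 2) ≡ 3/9 mod 11. 9⁻¹ ≡ 5 (mod 11) since 9·5 = 45 ≡ 1, so λ ≡ 4.
  x = λ² - 2 - 0 = 16 - 2 ≡ 3; y = λ·(2 - 3) - 6 ≡ 1. → (3, 1)
7G: (3, 1) + (0, 9). λ = (9 - 1)/(0 - 3) ≡ 8/8 mod 11. 8⁻¹ ≡ 7 (mod 11), so λ ≡ 1.
  x = λ² - 3 - 0 = 1 - 3 ≡ 9; y = λ·(3 - 9) - 1 ≡ 4. → (9, 4)
8G: (9, 4) + (0, 9). λ = (9 - 4)/(0 - 9) ≡ 5/2 mod 11. 2⁻¹ ≡ 6 (mod 11), so λ ≡ 8.
  x = λ² - 9 - 0 = 64 - 9 ≡ 0; y = λ·(9 - 0) - 4 ≡ 2. → (0, 2)
9G: (0, 2) + (0, 9): same x and y₁ ≡ -y₂, so the sum is O.

O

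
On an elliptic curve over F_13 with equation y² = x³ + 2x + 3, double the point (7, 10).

(0, 9)

tangent at (7, 10): λ = (3·7² + 2)/(2·10) ≡ 6/7. 7⁻¹ ≡ 2 (mod 13) since 7·2 = 14 ≡ 1, so λ ≡ 6·2 ≡ 12.
  x = λ² - 7 - 7 = 144 - 14 ≡ 0; y = λ·(7 - 0) - 10 ≡ 9. → (0, 9)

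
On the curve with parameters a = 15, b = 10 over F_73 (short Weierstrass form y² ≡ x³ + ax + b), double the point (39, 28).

(67, 19)

tangent at (39, 28): λ = (3·39² + 15)/(2·28) ≡ 52/56. 56⁻¹ ≡ 30 (mod 73), so λ ≡ 52·30 ≡ 27.
  x = λ² - 39 - 39 = 729 - 78 ≡ 67; y = λ·(39 - 67) - 28 ≡ 19. → (67, 19)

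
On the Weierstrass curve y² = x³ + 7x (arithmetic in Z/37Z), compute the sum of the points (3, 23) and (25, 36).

(3, 23) + (25, 36). λ = (36 - 23)/(25 - 3) ≡ 13/22 mod 37. 22⁻¹ ≡ 32 (mod 37) since 22·32 = 704 ≡ 1, so λ ≡ 9.
  x = λ² - 3 - 25 = 81 - 28 ≡ 16; y = λ·(3 - 16) - 23 ≡ 8. → (16, 8)

(16, 8)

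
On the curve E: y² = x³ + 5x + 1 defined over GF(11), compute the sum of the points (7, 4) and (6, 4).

(9, 7)

(7, 4) + (6, 4). λ = (4 - 4)/(6 - 7) ≡ 0/10 mod 11. 10⁻¹ ≡ 10 (mod 11) since 10·10 = 100 ≡ 1, so λ ≡ 0.
  x = λ² - 7 - 6 = 0 - 13 ≡ 9; y = λ·(7 - 9) - 4 ≡ 7. → (9, 7)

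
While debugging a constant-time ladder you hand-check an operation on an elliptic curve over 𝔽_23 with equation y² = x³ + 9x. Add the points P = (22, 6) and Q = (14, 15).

(22, 6) + (14, 15). λ = (15 - 6)/(14 - 22) ≡ 9/15 mod 23. 15⁻¹ ≡ 20 (mod 23), so λ ≡ 19.
  x = λ² - 22 - 14 = 361 - 36 ≡ 3; y = λ·(22 - 3) - 6 ≡ 10. → (3, 10)

(3, 10)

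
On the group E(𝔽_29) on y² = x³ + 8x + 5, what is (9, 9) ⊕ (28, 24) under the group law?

(16, 16)

(9, 9) + (28, 24). λ = (24 - 9)/(28 - 9) ≡ 15/19 mod 29. 19⁻¹ ≡ 26 (mod 29), so λ ≡ 13.
  x = λ² - 9 - 28 = 169 - 37 ≡ 16; y = λ·(9 - 16) - 9 ≡ 16. → (16, 16)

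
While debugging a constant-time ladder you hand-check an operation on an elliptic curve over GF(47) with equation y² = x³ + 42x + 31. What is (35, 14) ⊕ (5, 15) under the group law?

(34, 22)

(35, 14) + (5, 15). λ = (15 - 14)/(5 - 35) ≡ 1/17 mod 47. 17⁻¹ ≡ 36 (mod 47), so λ ≡ 36.
  x = λ² - 35 - 5 = 1296 - 40 ≡ 34; y = λ·(35 - 34) - 14 ≡ 22. → (34, 22)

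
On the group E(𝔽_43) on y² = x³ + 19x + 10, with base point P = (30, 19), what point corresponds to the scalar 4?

Repeated addition: build up to 4P.
2P: tangent at (30, 19): λ = (3·30² + 19)/(2·19) ≡ 10/38. 38⁻¹ ≡ 17 (mod 43) since 38·17 = 646 ≡ 1, so λ ≡ 10·17 ≡ 41.
  x = λ² - 30 - 30 = 1681 - 60 ≡ 30; y = λ·(30 - 30) - 19 ≡ 24. → (30, 24)
3P: (30, 24) + (30, 19): same x and y₁ ≡ -y₂, so the sum is O.
4P: O + (30, 19) = (30, 19) (identity).

(30, 19)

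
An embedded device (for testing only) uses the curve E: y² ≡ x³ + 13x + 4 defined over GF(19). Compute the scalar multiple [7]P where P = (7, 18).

Repeated addition: build up to 7P.
2P: tangent at (7, 18): λ = (3·7² + 13)/(2·18) ≡ 8/17. 17⁻¹ ≡ 9 (mod 19) since 17·9 = 153 ≡ 1, so λ ≡ 8·9 ≡ 15.
  x = λ² - 7 - 7 = 225 - 14 ≡ 2; y = λ·(7 - 2) - 18 ≡ 0. → (2, 0)
3P: (2, 0) + (7, 18). λ = (18 - 0)/(7 - 2) ≡ 18/5 mod 19. 5⁻¹ ≡ 4 (mod 19), so λ ≡ 15.
  x = λ² - 2 - 7 = 225 - 9 ≡ 7; y = λ·(2 - 7) - 0 ≡ 1. → (7, 1)
4P: (7, 1) + (7, 18): same x and y₁ ≡ -y₂, so the sum is O.
5P: O + (7, 18) = (7, 18) (identity).
6P: tangent at (7, 18): λ = (3·7² + 13)/(2·18) ≡ 8/17. 17⁻¹ ≡ 9 (mod 19), so λ ≡ 8·9 ≡ 15.
  x = λ² - 7 - 7 = 225 - 14 ≡ 2; y = λ·(7 - 2) - 18 ≡ 0. → (2, 0)
7P: (2, 0) + (7, 18). λ = (18 - 0)/(7 - 2) ≡ 18/5 mod 19. 5⁻¹ ≡ 4 (mod 19), so λ ≡ 15.
  x = λ² - 2 - 7 = 225 - 9 ≡ 7; y = λ·(2 - 7) - 0 ≡ 1. → (7, 1)

(7, 1)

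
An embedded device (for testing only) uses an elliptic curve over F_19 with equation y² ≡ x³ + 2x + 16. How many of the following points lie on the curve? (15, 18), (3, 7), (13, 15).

(15, 18): 18² ≡ 1, rhs ≡ 1 → on.
(3, 7): 7² ≡ 11, rhs ≡ 11 → on.
(13, 15): 15² ≡ 16, rhs ≡ 16 → on.

3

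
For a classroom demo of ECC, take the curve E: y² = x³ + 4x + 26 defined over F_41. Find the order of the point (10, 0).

2P: (10, 0) + (10, 0): same x and y₁ ≡ -y₂, so the sum is O.
2P = O, so the order is 2.

2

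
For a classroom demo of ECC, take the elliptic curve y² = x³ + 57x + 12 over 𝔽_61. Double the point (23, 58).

(0, 45)

tangent at (23, 58): λ = (3·23² + 57)/(2·58) ≡ 58/55. 55⁻¹ ≡ 10 (mod 61), so λ ≡ 58·10 ≡ 31.
  x = λ² - 23 - 23 = 961 - 46 ≡ 0; y = λ·(23 - 0) - 58 ≡ 45. → (0, 45)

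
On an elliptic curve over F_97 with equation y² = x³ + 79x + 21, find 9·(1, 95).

Write Q = (1, 95).
Double-and-add on 9 = (1001)₂. Start with Q = (1, 95) for the leading 1-bit.
double: tangent at (1, 95): λ = (3·1² + 79)/(2·95) ≡ 82/93. 93⁻¹ ≡ 24 (mod 97), so λ ≡ 82·24 ≡ 28.
  x = λ² - 1 - 1 = 784 - 2 ≡ 6; y = λ·(1 - 6) - 95 ≡ 56. → (6, 56)
double: tangent at (6, 56): λ = (3·6² + 79)/(2·56) ≡ 90/15. 15⁻¹ ≡ 13 (mod 97) since 15·13 = 195 ≡ 1, so λ ≡ 90·13 ≡ 6.
  x = λ² - 6 - 6 = 36 - 12 ≡ 24; y = λ·(6 - 24) - 56 ≡ 30. → (24, 30)
double: tangent at (24, 30): λ = (3·24² + 79)/(2·30) ≡ 61/60. 60⁻¹ ≡ 76 (mod 97), so λ ≡ 61·76 ≡ 77.
  x = λ² - 24 - 24 = 5929 - 48 ≡ 61; y = λ·(24 - 61) - 30 ≡ 31. → (61, 31)
add Q: (61, 31) + (1, 95). λ = (95 - 31)/(1 - 61) ≡ 64/37 mod 97. 37⁻¹ ≡ 21 (mod 97), so λ ≡ 83.
  x = λ² - 61 - 1 = 6889 - 62 ≡ 37; y = λ·(61 - 37) - 31 ≡ 21. → (37, 21)

(37, 21)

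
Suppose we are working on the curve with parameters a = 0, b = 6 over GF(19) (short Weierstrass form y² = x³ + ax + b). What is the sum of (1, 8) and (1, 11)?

The two points share x = 1 and their y-coordinates satisfy 8 + 11 ≡ 0 (mod 19), so they are inverses. Their sum is the point at infinity.

O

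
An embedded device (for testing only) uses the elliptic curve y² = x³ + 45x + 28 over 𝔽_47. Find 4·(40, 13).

(15, 41)

Write G = (40, 13).
Double-and-add on 4 = (100)₂. Start with G = (40, 13) for the leading 1-bit.
double: tangent at (40, 13): λ = (3·40² + 45)/(2·13) ≡ 4/26. 26⁻¹ ≡ 38 (mod 47) since 26·38 = 988 ≡ 1, so λ ≡ 4·38 ≡ 11.
  x = λ² - 40 - 40 = 121 - 80 ≡ 41; y = λ·(40 - 41) - 13 ≡ 23. → (41, 23)
double: tangent at (41, 23): λ = (3·41² + 45)/(2·23) ≡ 12/46. 46⁻¹ ≡ 46 (mod 47), so λ ≡ 12·46 ≡ 35.
  x = λ² - 41 - 41 = 1225 - 82 ≡ 15; y = λ·(41 - 15) - 23 ≡ 41. → (15, 41)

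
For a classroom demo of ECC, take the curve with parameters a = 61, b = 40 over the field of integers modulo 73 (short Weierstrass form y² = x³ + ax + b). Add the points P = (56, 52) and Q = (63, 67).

(56, 52) + (63, 67). λ = (67 - 52)/(63 - 56) ≡ 15/7 mod 73. 7⁻¹ ≡ 21 (mod 73), so λ ≡ 23.
  x = λ² - 56 - 63 = 529 - 119 ≡ 45; y = λ·(56 - 45) - 52 ≡ 55. → (45, 55)

(45, 55)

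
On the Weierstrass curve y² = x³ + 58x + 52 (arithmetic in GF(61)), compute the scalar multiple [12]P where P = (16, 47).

Double-and-add on 12 = (1100)₂. Start with P = (16, 47) for the leading 1-bit.
double: tangent at (16, 47): λ = (3·16² + 58)/(2·47) ≡ 33/33. 33⁻¹ ≡ 37 (mod 61), so λ ≡ 33·37 ≡ 1.
  x = λ² - 16 - 16 = 1 - 32 ≡ 30; y = λ·(16 - 30) - 47 ≡ 0. → (30, 0)
add P: (30, 0) + (16, 47). λ = (47 - 0)/(16 - 30) ≡ 47/47 mod 61. 47⁻¹ ≡ 13 (mod 61) since 47·13 = 611 ≡ 1, so λ ≡ 1.
  x = λ² - 30 - 16 = 1 - 46 ≡ 16; y = λ·(30 - 16) - 0 ≡ 14. → (16, 14)
double: tangent at (16, 14): λ = (3·16² + 58)/(2·14) ≡ 33/28. 28⁻¹ ≡ 24 (mod 61), so λ ≡ 33·24 ≡ 60.
  x = λ² - 16 - 16 = 3600 - 32 ≡ 30; y = λ·(16 - 30) - 14 ≡ 0. → (30, 0)
double: (30, 0) + (30, 0): same x and y₁ ≡ -y₂, so the sum is O.

O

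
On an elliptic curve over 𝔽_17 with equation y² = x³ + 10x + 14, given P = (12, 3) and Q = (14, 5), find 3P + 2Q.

(12, 3)

First 3P:
Repeated addition: build up to 3P.
2P: tangent at (12, 3): λ = (3·12² + 10)/(2·3) ≡ 0/6. 6⁻¹ ≡ 3 (mod 17), so λ ≡ 0·3 ≡ 0.
  x = λ² - 12 - 12 = 0 - 24 ≡ 10; y = λ·(12 - 10) - 3 ≡ 14. → (10, 14)
3P: (10, 14) + (12, 3). λ = (3 - 14)/(12 - 10) ≡ 6/2 mod 17. 2⁻¹ ≡ 9 (mod 17), so λ ≡ 3.
  x = λ² - 10 - 12 = 9 - 22 ≡ 4; y = λ·(10 - 4) - 14 ≡ 4. → (4, 4)
3P = (4, 4).
Next 2Q:
Repeated addition: build up to 2Q.
2Q: tangent at (14, 5): λ = (3·14² + 10)/(2·5) ≡ 3/10. 10⁻¹ ≡ 12 (mod 17), so λ ≡ 3·12 ≡ 2.
  x = λ² - 14 - 14 = 4 - 28 ≡ 10; y = λ·(14 - 10) - 5 ≡ 3. → (10, 3)
2Q = (10, 3).
Finally 3P + 2Q:
(4, 4) + (10, 3). λ = (3 - 4)/(10 - 4) ≡ 16/6 mod 17. 6⁻¹ ≡ 3 (mod 17), so λ ≡ 14.
  x = λ² - 4 - 10 = 196 - 14 ≡ 12; y = λ·(4 - 12) - 4 ≡ 3. → (12, 3)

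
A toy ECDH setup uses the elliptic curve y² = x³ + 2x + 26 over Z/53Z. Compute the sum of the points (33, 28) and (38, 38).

(39, 13)

(33, 28) + (38, 38). λ = (38 - 28)/(38 - 33) ≡ 10/5 mod 53. 5⁻¹ ≡ 32 (mod 53) since 5·32 = 160 ≡ 1, so λ ≡ 2.
  x = λ² - 33 - 38 = 4 - 71 ≡ 39; y = λ·(33 - 39) - 28 ≡ 13. → (39, 13)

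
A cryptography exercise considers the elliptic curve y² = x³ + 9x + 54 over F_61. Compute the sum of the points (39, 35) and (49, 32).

(53, 18)

(39, 35) + (49, 32). λ = (32 - 35)/(49 - 39) ≡ 58/10 mod 61. 10⁻¹ ≡ 55 (mod 61) since 10·55 = 550 ≡ 1, so λ ≡ 18.
  x = λ² - 39 - 49 = 324 - 88 ≡ 53; y = λ·(39 - 53) - 35 ≡ 18. → (53, 18)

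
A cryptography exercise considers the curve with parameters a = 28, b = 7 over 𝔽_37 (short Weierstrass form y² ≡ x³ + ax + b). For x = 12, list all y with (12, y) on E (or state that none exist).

6, 31

x³ + 28x + 7 = 2071 ≡ 36 (mod 37).
Square roots of 36 mod 37: 6 and 31 (since 6² = 36 ≡ 36).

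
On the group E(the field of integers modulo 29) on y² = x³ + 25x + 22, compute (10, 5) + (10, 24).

The two points share x = 10 and their y-coordinates satisfy 5 + 24 ≡ 0 (mod 29), so they are inverses. Their sum is ∞.

O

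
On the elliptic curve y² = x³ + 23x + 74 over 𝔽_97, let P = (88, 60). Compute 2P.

tangent at (88, 60): λ = (3·88² + 23)/(2·60) ≡ 72/23. 23⁻¹ ≡ 38 (mod 97) since 23·38 = 874 ≡ 1, so λ ≡ 72·38 ≡ 20.
  x = λ² - 88 - 88 = 400 - 176 ≡ 30; y = λ·(88 - 30) - 60 ≡ 33. → (30, 33)

(30, 33)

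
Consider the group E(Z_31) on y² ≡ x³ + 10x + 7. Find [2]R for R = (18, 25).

(0, 21)

tangent at (18, 25): λ = (3·18² + 10)/(2·25) ≡ 21/19. 19⁻¹ ≡ 18 (mod 31), so λ ≡ 21·18 ≡ 6.
  x = λ² - 18 - 18 = 36 - 36 ≡ 0; y = λ·(18 - 0) - 25 ≡ 21. → (0, 21)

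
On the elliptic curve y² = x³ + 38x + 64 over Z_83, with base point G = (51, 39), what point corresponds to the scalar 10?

Double-and-add on 10 = (1010)₂. Start with G = (51, 39) for the leading 1-bit.
double: tangent at (51, 39): λ = (3·51² + 38)/(2·39) ≡ 39/78. 78⁻¹ ≡ 33 (mod 83) since 78·33 = 2574 ≡ 1, so λ ≡ 39·33 ≡ 42.
  x = λ² - 51 - 51 = 1764 - 102 ≡ 2; y = λ·(51 - 2) - 39 ≡ 27. → (2, 27)
double: tangent at (2, 27): λ = (3·2² + 38)/(2·27) ≡ 50/54. 54⁻¹ ≡ 20 (mod 83), so λ ≡ 50·20 ≡ 4.
  x = λ² - 2 - 2 = 16 - 4 ≡ 12; y = λ·(2 - 12) - 27 ≡ 16. → (12, 16)
add G: (12, 16) + (51, 39). λ = (39 - 16)/(51 - 12) ≡ 23/39 mod 83. 39⁻¹ ≡ 66 (mod 83) since 39·66 = 2574 ≡ 1, so λ ≡ 24.
  x = λ² - 12 - 51 = 576 - 63 ≡ 15; y = λ·(12 - 15) - 16 ≡ 78. → (15, 78)
double: tangent at (15, 78): λ = (3·15² + 38)/(2·78) ≡ 49/73. 73⁻¹ ≡ 58 (mod 83) since 73·58 = 4234 ≡ 1, so λ ≡ 49·58 ≡ 20.
  x = λ² - 15 - 15 = 400 - 30 ≡ 38; y = λ·(15 - 38) - 78 ≡ 43. → (38, 43)

(38, 43)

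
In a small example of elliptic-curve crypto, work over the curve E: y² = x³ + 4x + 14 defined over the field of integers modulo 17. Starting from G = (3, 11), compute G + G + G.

(3, 6)

Repeated addition: build up to 3G.
2G: tangent at (3, 11): λ = (3·3² + 4)/(2·11) ≡ 14/5. 5⁻¹ ≡ 7 (mod 17), so λ ≡ 14·7 ≡ 13.
  x = λ² - 3 - 3 = 169 - 6 ≡ 10; y = λ·(3 - 10) - 11 ≡ 0. → (10, 0)
3G: (10, 0) + (3, 11). λ = (11 - 0)/(3 - 10) ≡ 11/10 mod 17. 10⁻¹ ≡ 12 (mod 17) since 10·12 = 120 ≡ 1, so λ ≡ 13.
  x = λ² - 10 - 3 = 169 - 13 ≡ 3; y = λ·(10 - 3) - 0 ≡ 6. → (3, 6)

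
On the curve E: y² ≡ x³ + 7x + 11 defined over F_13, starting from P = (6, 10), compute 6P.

(6, 10)

Repeated addition: build up to 6P.
2P: tangent at (6, 10): λ = (3·6² + 7)/(2·10) ≡ 11/7. 7⁻¹ ≡ 2 (mod 13), so λ ≡ 11·2 ≡ 9.
  x = λ² - 6 - 6 = 81 - 12 ≡ 4; y = λ·(6 - 4) - 10 ≡ 8. → (4, 8)
3P: (4, 8) + (6, 10). λ = (10 - 8)/(6 - 4) ≡ 2/2 mod 13. 2⁻¹ ≡ 7 (mod 13), so λ ≡ 1.
  x = λ² - 4 - 6 = 1 - 10 ≡ 4; y = λ·(4 - 4) - 8 ≡ 5. → (4, 5)
4P: (4, 5) + (6, 10). λ = (10 - 5)/(6 - 4) ≡ 5/2 mod 13. 2⁻¹ ≡ 7 (mod 13), so λ ≡ 9.
  x = λ² - 4 - 6 = 81 - 10 ≡ 6; y = λ·(4 - 6) - 5 ≡ 3. → (6, 3)
5P: (6, 3) + (6, 10): same x and y₁ ≡ -y₂, so the sum is O.
6P: O + (6, 10) = (6, 10) (identity).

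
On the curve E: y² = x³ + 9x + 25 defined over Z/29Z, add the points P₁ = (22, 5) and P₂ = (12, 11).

(22, 5) + (12, 11). λ = (11 - 5)/(12 - 22) ≡ 6/19 mod 29. 19⁻¹ ≡ 26 (mod 29) since 19·26 = 494 ≡ 1, so λ ≡ 11.
  x = λ² - 22 - 12 = 121 - 34 ≡ 0; y = λ·(22 - 0) - 5 ≡ 5. → (0, 5)

(0, 5)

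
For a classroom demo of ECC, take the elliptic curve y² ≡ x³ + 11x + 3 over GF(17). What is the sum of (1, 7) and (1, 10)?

The two points share x = 1 and their y-coordinates satisfy 7 + 10 ≡ 0 (mod 17), so they are inverses. Their sum is ∞.

O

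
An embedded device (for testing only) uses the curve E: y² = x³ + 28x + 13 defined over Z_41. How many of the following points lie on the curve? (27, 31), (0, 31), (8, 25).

(27, 31): 31² ≡ 18, rhs ≡ 34 → off.
(0, 31): 31² ≡ 18, rhs ≡ 13 → off.
(8, 25): 25² ≡ 10, rhs ≡ 11 → off.

0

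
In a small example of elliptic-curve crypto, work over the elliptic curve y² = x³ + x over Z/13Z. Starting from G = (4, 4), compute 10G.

O

Double-and-add on 10 = (1010)₂. Start with G = (4, 4) for the leading 1-bit.
double: tangent at (4, 4): λ = (3·4² + 1)/(2·4) ≡ 10/8. 8⁻¹ ≡ 5 (mod 13) since 8·5 = 40 ≡ 1, so λ ≡ 10·5 ≡ 11.
  x = λ² - 4 - 4 = 121 - 8 ≡ 9; y = λ·(4 - 9) - 4 ≡ 6. → (9, 6)
double: tangent at (9, 6): λ = (3·9² + 1)/(2·6) ≡ 10/12. 12⁻¹ ≡ 12 (mod 13), so λ ≡ 10·12 ≡ 3.
  x = λ² - 9 - 9 = 9 - 18 ≡ 4; y = λ·(9 - 4) - 6 ≡ 9. → (4, 9)
add G: (4, 9) + (4, 4): same x and y₁ ≡ -y₂, so the sum is the point at infinity.
double: the point at infinity + the point at infinity = the point at infinity (identity).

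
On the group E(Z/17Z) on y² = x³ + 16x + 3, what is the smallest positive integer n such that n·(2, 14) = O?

2P: tangent at (2, 14): λ = (3·2² + 16)/(2·14) ≡ 11/11. 11⁻¹ ≡ 14 (mod 17), so λ ≡ 11·14 ≡ 1.
  x = λ² - 2 - 2 = 1 - 4 ≡ 14; y = λ·(2 - 14) - 14 ≡ 8. → (14, 8)
3P: (14, 8) + (2, 14). λ = (14 - 8)/(2 - 14) ≡ 6/5 mod 17. 5⁻¹ ≡ 7 (mod 17), so λ ≡ 8.
  x = λ² - 14 - 2 = 64 - 16 ≡ 14; y = λ·(14 - 14) - 8 ≡ 9. → (14, 9)
4P: (14, 9) + (2, 14). λ = (14 - 9)/(2 - 14) ≡ 5/5 mod 17. 5⁻¹ ≡ 7 (mod 17) since 5·7 = 35 ≡ 1, so λ ≡ 1.
  x = λ² - 14 - 2 = 1 - 16 ≡ 2; y = λ·(14 - 2) - 9 ≡ 3. → (2, 3)
5P: (2, 3) + (2, 14): same x and y₁ ≡ -y₂, so the sum is O.
5P = O, so the order is 5.

5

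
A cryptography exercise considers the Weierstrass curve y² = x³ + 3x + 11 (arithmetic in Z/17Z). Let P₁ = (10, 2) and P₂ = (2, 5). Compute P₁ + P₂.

(10, 2) + (2, 5). λ = (5 - 2)/(2 - 10) ≡ 3/9 mod 17. 9⁻¹ ≡ 2 (mod 17), so λ ≡ 6.
  x = λ² - 10 - 2 = 36 - 12 ≡ 7; y = λ·(10 - 7) - 2 ≡ 16. → (7, 16)

(7, 16)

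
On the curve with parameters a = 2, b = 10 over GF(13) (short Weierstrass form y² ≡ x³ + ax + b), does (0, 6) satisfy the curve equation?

y² = 6² ≡ 10; x³ + 2x + 10 = 10 ≡ 10 (mod 13). 10 = 10.

yes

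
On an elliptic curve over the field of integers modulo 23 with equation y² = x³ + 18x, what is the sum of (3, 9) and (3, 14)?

The two points share x = 3 and their y-coordinates satisfy 9 + 14 ≡ 0 (mod 23), so they are inverses. Their sum is ∞.

O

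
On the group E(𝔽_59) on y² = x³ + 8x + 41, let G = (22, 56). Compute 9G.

Repeated addition: build up to 9G.
2G: tangent at (22, 56): λ = (3·22² + 8)/(2·56) ≡ 44/53. 53⁻¹ ≡ 49 (mod 59), so λ ≡ 44·49 ≡ 32.
  x = λ² - 22 - 22 = 1024 - 44 ≡ 36; y = λ·(22 - 36) - 56 ≡ 27. → (36, 27)
3G: (36, 27) + (22, 56). λ = (56 - 27)/(22 - 36) ≡ 29/45 mod 59. 45⁻¹ ≡ 21 (mod 59) since 45·21 = 945 ≡ 1, so λ ≡ 19.
  x = λ² - 36 - 22 = 361 - 58 ≡ 8; y = λ·(36 - 8) - 27 ≡ 33. → (8, 33)
4G: (8, 33) + (22, 56). λ = (56 - 33)/(22 - 8) ≡ 23/14 mod 59. 14⁻¹ ≡ 38 (mod 59), so λ ≡ 48.
  x = λ² - 8 - 22 = 2304 - 30 ≡ 32; y = λ·(8 - 32) - 33 ≡ 54. → (32, 54)
5G: (32, 54) + (22, 56). λ = (56 - 54)/(22 - 32) ≡ 2/49 mod 59. 49⁻¹ ≡ 53 (mod 59), so λ ≡ 47.
  x = λ² - 32 - 22 = 2209 - 54 ≡ 31; y = λ·(32 - 31) - 54 ≡ 52. → (31, 52)
6G: (31, 52) + (22, 56). λ = (56 - 52)/(22 - 31) ≡ 4/50 mod 59. 50⁻¹ ≡ 13 (mod 59), so λ ≡ 52.
  x = λ² - 31 - 22 = 2704 - 53 ≡ 55; y = λ·(31 - 55) - 52 ≡ 57. → (55, 57)
7G: (55, 57) + (22, 56). λ = (56 - 57)/(22 - 55) ≡ 58/26 mod 59. 26⁻¹ ≡ 25 (mod 59), so λ ≡ 34.
  x = λ² - 55 - 22 = 1156 - 77 ≡ 17; y = λ·(55 - 17) - 57 ≡ 55. → (17, 55)
8G: (17, 55) + (22, 56). λ = (56 - 55)/(22 - 17) ≡ 1/5 mod 59. 5⁻¹ ≡ 12 (mod 59), so λ ≡ 12.
  x = λ² - 17 - 22 = 144 - 39 ≡ 46; y = λ·(17 - 46) - 55 ≡ 10. → (46, 10)
9G: (46, 10) + (22, 56). λ = (56 - 10)/(22 - 46) ≡ 46/35 mod 59. 35⁻¹ ≡ 27 (mod 59), so λ ≡ 3.
  x = λ² - 46 - 22 = 9 - 68 ≡ 0; y = λ·(46 - 0) - 10 ≡ 10. → (0, 10)

(0, 10)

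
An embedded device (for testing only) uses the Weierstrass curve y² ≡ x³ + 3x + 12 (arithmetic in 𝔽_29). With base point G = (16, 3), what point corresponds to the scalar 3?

(5, 6)

Repeated addition: build up to 3G.
2G: tangent at (16, 3): λ = (3·16² + 3)/(2·3) ≡ 17/6. 6⁻¹ ≡ 5 (mod 29) since 6·5 = 30 ≡ 1, so λ ≡ 17·5 ≡ 27.
  x = λ² - 16 - 16 = 729 - 32 ≡ 1; y = λ·(16 - 1) - 3 ≡ 25. → (1, 25)
3G: (1, 25) + (16, 3). λ = (3 - 25)/(16 - 1) ≡ 7/15 mod 29. 15⁻¹ ≡ 2 (mod 29) since 15·2 = 30 ≡ 1, so λ ≡ 14.
  x = λ² - 1 - 16 = 196 - 17 ≡ 5; y = λ·(1 - 5) - 25 ≡ 6. → (5, 6)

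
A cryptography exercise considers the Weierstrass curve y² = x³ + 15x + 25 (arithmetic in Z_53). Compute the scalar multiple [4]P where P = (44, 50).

(38, 20)

Double-and-add on 4 = (100)₂. Start with P = (44, 50) for the leading 1-bit.
double: tangent at (44, 50): λ = (3·44² + 15)/(2·50) ≡ 46/47. 47⁻¹ ≡ 44 (mod 53) since 47·44 = 2068 ≡ 1, so λ ≡ 46·44 ≡ 10.
  x = λ² - 44 - 44 = 100 - 88 ≡ 12; y = λ·(44 - 12) - 50 ≡ 5. → (12, 5)
double: tangent at (12, 5): λ = (3·12² + 15)/(2·5) ≡ 23/10. 10⁻¹ ≡ 16 (mod 53), so λ ≡ 23·16 ≡ 50.
  x = λ² - 12 - 12 = 2500 - 24 ≡ 38; y = λ·(12 - 38) - 5 ≡ 20. → (38, 20)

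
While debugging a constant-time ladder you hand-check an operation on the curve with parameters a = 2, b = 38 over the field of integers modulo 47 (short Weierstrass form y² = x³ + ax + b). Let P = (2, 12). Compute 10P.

Repeated addition: build up to 10P.
2P: tangent at (2, 12): λ = (3·2² + 2)/(2·12) ≡ 14/24. 24⁻¹ ≡ 2 (mod 47), so λ ≡ 14·2 ≡ 28.
  x = λ² - 2 - 2 = 784 - 4 ≡ 28; y = λ·(2 - 28) - 12 ≡ 12. → (28, 12)
3P: (28, 12) + (2, 12). λ = (12 - 12)/(2 - 28) ≡ 0/21 mod 47. 21⁻¹ ≡ 9 (mod 47), so λ ≡ 0.
  x = λ² - 28 - 2 = 0 - 30 ≡ 17; y = λ·(28 - 17) - 12 ≡ 35. → (17, 35)
4P: (17, 35) + (2, 12). λ = (12 - 35)/(2 - 17) ≡ 24/32 mod 47. 32⁻¹ ≡ 25 (mod 47), so λ ≡ 36.
  x = λ² - 17 - 2 = 1296 - 19 ≡ 8; y = λ·(17 - 8) - 35 ≡ 7. → (8, 7)
5P: (8, 7) + (2, 12). λ = (12 - 7)/(2 - 8) ≡ 5/41 mod 47. 41⁻¹ ≡ 39 (mod 47), so λ ≡ 7.
  x = λ² - 8 - 2 = 49 - 10 ≡ 39; y = λ·(8 - 39) - 7 ≡ 11. → (39, 11)
6P: (39, 11) + (2, 12). λ = (12 - 11)/(2 - 39) ≡ 1/10 mod 47. 10⁻¹ ≡ 33 (mod 47), so λ ≡ 33.
  x = λ² - 39 - 2 = 1089 - 41 ≡ 14; y = λ·(39 - 14) - 11 ≡ 15. → (14, 15)
7P: (14, 15) + (2, 12). λ = (12 - 15)/(2 - 14) ≡ 44/35 mod 47. 35⁻¹ ≡ 43 (mod 47), so λ ≡ 12.
  x = λ² - 14 - 2 = 144 - 16 ≡ 34; y = λ·(14 - 34) - 15 ≡ 27. → (34, 27)
8P: (34, 27) + (2, 12). λ = (12 - 27)/(2 - 34) ≡ 32/15 mod 47. 15⁻¹ ≡ 22 (mod 47), so λ ≡ 46.
  x = λ² - 34 - 2 = 2116 - 36 ≡ 12; y = λ·(34 - 12) - 27 ≡ 45. → (12, 45)
9P: (12, 45) + (2, 12). λ = (12 - 45)/(2 - 12) ≡ 14/37 mod 47. 37⁻¹ ≡ 14 (mod 47), so λ ≡ 8.
  x = λ² - 12 - 2 = 64 - 14 ≡ 3; y = λ·(12 - 3) - 45 ≡ 27. → (3, 27)
10P: (3, 27) + (2, 12). λ = (12 - 27)/(2 - 3) ≡ 32/46 mod 47. 46⁻¹ ≡ 46 (mod 47) since 46·46 = 2116 ≡ 1, so λ ≡ 15.
  x = λ² - 3 - 2 = 225 - 5 ≡ 32; y = λ·(3 - 32) - 27 ≡ 8. → (32, 8)

(32, 8)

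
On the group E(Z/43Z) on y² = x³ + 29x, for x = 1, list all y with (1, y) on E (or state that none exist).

x³ + 29x + 0 = 30 ≡ 30 (mod 43).
30 is a non-residue mod 43; no y exists.

none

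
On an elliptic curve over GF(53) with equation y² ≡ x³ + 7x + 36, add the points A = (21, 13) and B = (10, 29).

(21, 13) + (10, 29). λ = (29 - 13)/(10 - 21) ≡ 16/42 mod 53. 42⁻¹ ≡ 24 (mod 53) since 42·24 = 1008 ≡ 1, so λ ≡ 13.
  x = λ² - 21 - 10 = 169 - 31 ≡ 32; y = λ·(21 - 32) - 13 ≡ 3. → (32, 3)

(32, 3)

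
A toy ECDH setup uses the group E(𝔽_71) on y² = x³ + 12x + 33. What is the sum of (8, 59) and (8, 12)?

The two points share x = 8 and their y-coordinates satisfy 59 + 12 ≡ 0 (mod 71), so they are inverses. Their sum is 𝒪.

O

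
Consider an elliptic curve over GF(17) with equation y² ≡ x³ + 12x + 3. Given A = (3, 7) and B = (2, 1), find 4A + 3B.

(10, 16)

First 4A:
Double-and-add on 4 = (100)₂. Start with A = (3, 7) for the leading 1-bit.
double: tangent at (3, 7): λ = (3·3² + 12)/(2·7) ≡ 5/14. 14⁻¹ ≡ 11 (mod 17) since 14·11 = 154 ≡ 1, so λ ≡ 5·11 ≡ 4.
  x = λ² - 3 - 3 = 16 - 6 ≡ 10; y = λ·(3 - 10) - 7 ≡ 16. → (10, 16)
double: tangent at (10, 16): λ = (3·10² + 12)/(2·16) ≡ 6/15. 15⁻¹ ≡ 8 (mod 17), so λ ≡ 6·8 ≡ 14.
  x = λ² - 10 - 10 = 196 - 20 ≡ 6; y = λ·(10 - 6) - 16 ≡ 6. → (6, 6)
4A = (6, 6).
Next 3B:
Repeated addition: build up to 3B.
2B: tangent at (2, 1): λ = (3·2² + 12)/(2·1) ≡ 7/2. 2⁻¹ ≡ 9 (mod 17), so λ ≡ 7·9 ≡ 12.
  x = λ² - 2 - 2 = 144 - 4 ≡ 4; y = λ·(2 - 4) - 1 ≡ 9. → (4, 9)
3B: (4, 9) + (2, 1). λ = (1 - 9)/(2 - 4) ≡ 9/15 mod 17. 15⁻¹ ≡ 8 (mod 17), so λ ≡ 4.
  x = λ² - 4 - 2 = 16 - 6 ≡ 10; y = λ·(4 - 10) - 9 ≡ 1. → (10, 1)
3B = (10, 1).
Finally 4A + 3B:
(6, 6) + (10, 1). λ = (1 - 6)/(10 - 6) ≡ 12/4 mod 17. 4⁻¹ ≡ 13 (mod 17), so λ ≡ 3.
  x = λ² - 6 - 10 = 9 - 16 ≡ 10; y = λ·(6 - 10) - 6 ≡ 16. → (10, 16)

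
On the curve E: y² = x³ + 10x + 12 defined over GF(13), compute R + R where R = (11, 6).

(7, 10)

tangent at (11, 6): λ = (3·11² + 10)/(2·6) ≡ 9/12. 12⁻¹ ≡ 12 (mod 13), so λ ≡ 9·12 ≡ 4.
  x = λ² - 11 - 11 = 16 - 22 ≡ 7; y = λ·(11 - 7) - 6 ≡ 10. → (7, 10)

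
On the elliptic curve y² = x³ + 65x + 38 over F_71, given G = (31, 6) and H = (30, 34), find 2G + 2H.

First 2G:
Repeated addition: build up to 2G.
2G: tangent at (31, 6): λ = (3·31² + 65)/(2·6) ≡ 37/12. 12⁻¹ ≡ 6 (mod 71), so λ ≡ 37·6 ≡ 9.
  x = λ² - 31 - 31 = 81 - 62 ≡ 19; y = λ·(31 - 19) - 6 ≡ 31. → (19, 31)
2G = (19, 31).
Next 2H:
Repeated addition: build up to 2H.
2H: tangent at (30, 34): λ = (3·30² + 65)/(2·34) ≡ 67/68. 68⁻¹ ≡ 47 (mod 71), so λ ≡ 67·47 ≡ 25.
  x = λ² - 30 - 30 = 625 - 60 ≡ 68; y = λ·(30 - 68) - 34 ≡ 10. → (68, 10)
2H = (68, 10).
Finally 2G + 2H:
(19, 31) + (68, 10). λ = (10 - 31)/(68 - 19) ≡ 50/49 mod 71. 49⁻¹ ≡ 29 (mod 71), so λ ≡ 30.
  x = λ² - 19 - 68 = 900 - 87 ≡ 32; y = λ·(19 - 32) - 31 ≡ 5. → (32, 5)

(32, 5)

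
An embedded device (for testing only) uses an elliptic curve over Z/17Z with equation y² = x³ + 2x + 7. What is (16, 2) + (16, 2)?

tangent at (16, 2): λ = (3·16² + 2)/(2·2) ≡ 5/4. 4⁻¹ ≡ 13 (mod 17) since 4·13 = 52 ≡ 1, so λ ≡ 5·13 ≡ 14.
  x = λ² - 16 - 16 = 196 - 32 ≡ 11; y = λ·(16 - 11) - 2 ≡ 0. → (11, 0)

(11, 0)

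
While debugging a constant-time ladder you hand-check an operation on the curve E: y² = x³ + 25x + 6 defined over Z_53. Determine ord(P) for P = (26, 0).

2

2P: (26, 0) + (26, 0): same x and y₁ ≡ -y₂, so the sum is 𝒪.
2P = 𝒪, so the order is 2.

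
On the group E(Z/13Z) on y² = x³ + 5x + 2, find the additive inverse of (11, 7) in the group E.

-(11, 7) = (11, -7 mod 13) = (11, 6).

(11, 6)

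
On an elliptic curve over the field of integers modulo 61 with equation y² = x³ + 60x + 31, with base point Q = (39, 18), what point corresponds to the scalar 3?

Repeated addition: build up to 3Q.
2Q: tangent at (39, 18): λ = (3·39² + 60)/(2·18) ≡ 48/36. 36⁻¹ ≡ 39 (mod 61) since 36·39 = 1404 ≡ 1, so λ ≡ 48·39 ≡ 42.
  x = λ² - 39 - 39 = 1764 - 78 ≡ 39; y = λ·(39 - 39) - 18 ≡ 43. → (39, 43)
3Q: (39, 43) + (39, 18): same x and y₁ ≡ -y₂, so the sum is the point at infinity.

O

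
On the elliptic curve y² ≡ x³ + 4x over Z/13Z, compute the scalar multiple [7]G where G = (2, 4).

Double-and-add on 7 = (111)₂. Start with G = (2, 4) for the leading 1-bit.
double: tangent at (2, 4): λ = (3·2² + 4)/(2·4) ≡ 3/8. 8⁻¹ ≡ 5 (mod 13), so λ ≡ 3·5 ≡ 2.
  x = λ² - 2 - 2 = 4 - 4 ≡ 0; y = λ·(2 - 0) - 4 ≡ 0. → (0, 0)
add G: (0, 0) + (2, 4). λ = (4 - 0)/(2 - 0) ≡ 4/2 mod 13. 2⁻¹ ≡ 7 (mod 13), so λ ≡ 2.
  x = λ² - 0 - 2 = 4 - 2 ≡ 2; y = λ·(0 - 2) - 0 ≡ 9. → (2, 9)
double: tangent at (2, 9): λ = (3·2² + 4)/(2·9) ≡ 3/5. 5⁻¹ ≡ 8 (mod 13) since 5·8 = 40 ≡ 1, so λ ≡ 3·8 ≡ 11.
  x = λ² - 2 - 2 = 121 - 4 ≡ 0; y = λ·(2 - 0) - 9 ≡ 0. → (0, 0)
add G: (0, 0) + (2, 4). λ = (4 - 0)/(2 - 0) ≡ 4/2 mod 13. 2⁻¹ ≡ 7 (mod 13), so λ ≡ 2.
  x = λ² - 0 - 2 = 4 - 2 ≡ 2; y = λ·(0 - 2) - 0 ≡ 9. → (2, 9)

(2, 9)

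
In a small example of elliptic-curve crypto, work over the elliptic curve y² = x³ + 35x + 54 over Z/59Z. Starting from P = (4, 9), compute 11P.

Repeated addition: build up to 11P.
2P: tangent at (4, 9): λ = (3·4² + 35)/(2·9) ≡ 24/18. 18⁻¹ ≡ 23 (mod 59) since 18·23 = 414 ≡ 1, so λ ≡ 24·23 ≡ 21.
  x = λ² - 4 - 4 = 441 - 8 ≡ 20; y = λ·(4 - 20) - 9 ≡ 9. → (20, 9)
3P: (20, 9) + (4, 9). λ = (9 - 9)/(4 - 20) ≡ 0/43 mod 59. 43⁻¹ ≡ 11 (mod 59), so λ ≡ 0.
  x = λ² - 20 - 4 = 0 - 24 ≡ 35; y = λ·(20 - 35) - 9 ≡ 50. → (35, 50)
4P: (35, 50) + (4, 9). λ = (9 - 50)/(4 - 35) ≡ 18/28 mod 59. 28⁻¹ ≡ 19 (mod 59) since 28·19 = 532 ≡ 1, so λ ≡ 47.
  x = λ² - 35 - 4 = 2209 - 39 ≡ 46; y = λ·(35 - 46) - 50 ≡ 23. → (46, 23)
5P: (46, 23) + (4, 9). λ = (9 - 23)/(4 - 46) ≡ 45/17 mod 59. 17⁻¹ ≡ 7 (mod 59) since 17·7 = 119 ≡ 1, so λ ≡ 20.
  x = λ² - 46 - 4 = 400 - 50 ≡ 55; y = λ·(46 - 55) - 23 ≡ 33. → (55, 33)
6P: (55, 33) + (4, 9). λ = (9 - 33)/(4 - 55) ≡ 35/8 mod 59. 8⁻¹ ≡ 37 (mod 59), so λ ≡ 56.
  x = λ² - 55 - 4 = 3136 - 59 ≡ 9; y = λ·(55 - 9) - 33 ≡ 6. → (9, 6)
7P: (9, 6) + (4, 9). λ = (9 - 6)/(4 - 9) ≡ 3/54 mod 59. 54⁻¹ ≡ 47 (mod 59), so λ ≡ 23.
  x = λ² - 9 - 4 = 529 - 13 ≡ 44; y = λ·(9 - 44) - 6 ≡ 15. → (44, 15)
8P: (44, 15) + (4, 9). λ = (9 - 15)/(4 - 44) ≡ 53/19 mod 59. 19⁻¹ ≡ 28 (mod 59) since 19·28 = 532 ≡ 1, so λ ≡ 9.
  x = λ² - 44 - 4 = 81 - 48 ≡ 33; y = λ·(44 - 33) - 15 ≡ 25. → (33, 25)
9P: (33, 25) + (4, 9). λ = (9 - 25)/(4 - 33) ≡ 43/30 mod 59. 30⁻¹ ≡ 2 (mod 59) since 30·2 = 60 ≡ 1, so λ ≡ 27.
  x = λ² - 33 - 4 = 729 - 37 ≡ 43; y = λ·(33 - 43) - 25 ≡ 0. → (43, 0)
10P: (43, 0) + (4, 9). λ = (9 - 0)/(4 - 43) ≡ 9/20 mod 59. 20⁻¹ ≡ 3 (mod 59), so λ ≡ 27.
  x = λ² - 43 - 4 = 729 - 47 ≡ 33; y = λ·(43 - 33) - 0 ≡ 34. → (33, 34)
11P: (33, 34) + (4, 9). λ = (9 - 34)/(4 - 33) ≡ 34/30 mod 59. 30⁻¹ ≡ 2 (mod 59), so λ ≡ 9.
  x = λ² - 33 - 4 = 81 - 37 ≡ 44; y = λ·(33 - 44) - 34 ≡ 44. → (44, 44)

(44, 44)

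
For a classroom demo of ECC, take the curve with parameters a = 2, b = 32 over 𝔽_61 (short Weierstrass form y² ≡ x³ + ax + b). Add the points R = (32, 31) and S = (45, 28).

(40, 60)

(32, 31) + (45, 28). λ = (28 - 31)/(45 - 32) ≡ 58/13 mod 61. 13⁻¹ ≡ 47 (mod 61), so λ ≡ 42.
  x = λ² - 32 - 45 = 1764 - 77 ≡ 40; y = λ·(32 - 40) - 31 ≡ 60. → (40, 60)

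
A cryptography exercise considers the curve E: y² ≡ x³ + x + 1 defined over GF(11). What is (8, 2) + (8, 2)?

tangent at (8, 2): λ = (3·8² + 1)/(2·2) ≡ 6/4. 4⁻¹ ≡ 3 (mod 11), so λ ≡ 6·3 ≡ 7.
  x = λ² - 8 - 8 = 49 - 16 ≡ 0; y = λ·(8 - 0) - 2 ≡ 10. → (0, 10)

(0, 10)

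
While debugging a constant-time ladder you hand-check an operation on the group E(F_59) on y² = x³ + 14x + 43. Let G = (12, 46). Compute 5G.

O

Double-and-add on 5 = (101)₂. Start with G = (12, 46) for the leading 1-bit.
double: tangent at (12, 46): λ = (3·12² + 14)/(2·46) ≡ 33/33. 33⁻¹ ≡ 34 (mod 59), so λ ≡ 33·34 ≡ 1.
  x = λ² - 12 - 12 = 1 - 24 ≡ 36; y = λ·(12 - 36) - 46 ≡ 48. → (36, 48)
double: tangent at (36, 48): λ = (3·36² + 14)/(2·48) ≡ 8/37. 37⁻¹ ≡ 8 (mod 59), so λ ≡ 8·8 ≡ 5.
  x = λ² - 36 - 36 = 25 - 72 ≡ 12; y = λ·(36 - 12) - 48 ≡ 13. → (12, 13)
add G: (12, 13) + (12, 46): same x and y₁ ≡ -y₂, so the sum is O.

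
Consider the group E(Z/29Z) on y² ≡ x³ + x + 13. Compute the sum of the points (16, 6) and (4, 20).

(16, 23)

(16, 6) + (4, 20). λ = (20 - 6)/(4 - 16) ≡ 14/17 mod 29. 17⁻¹ ≡ 12 (mod 29), so λ ≡ 23.
  x = λ² - 16 - 4 = 529 - 20 ≡ 16; y = λ·(16 - 16) - 6 ≡ 23. → (16, 23)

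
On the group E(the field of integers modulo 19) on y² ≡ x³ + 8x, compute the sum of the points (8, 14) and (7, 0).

(8, 14) + (7, 0). λ = (0 - 14)/(7 - 8) ≡ 5/18 mod 19. 18⁻¹ ≡ 18 (mod 19) since 18·18 = 324 ≡ 1, so λ ≡ 14.
  x = λ² - 8 - 7 = 196 - 15 ≡ 10; y = λ·(8 - 10) - 14 ≡ 15. → (10, 15)

(10, 15)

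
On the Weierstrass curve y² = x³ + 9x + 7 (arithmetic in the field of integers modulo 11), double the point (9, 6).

tangent at (9, 6): λ = (3·9² + 9)/(2·6) ≡ 10/1. 1⁻¹ ≡ 1 (mod 11), so λ ≡ 10·1 ≡ 10.
  x = λ² - 9 - 9 = 100 - 18 ≡ 5; y = λ·(9 - 5) - 6 ≡ 1. → (5, 1)

(5, 1)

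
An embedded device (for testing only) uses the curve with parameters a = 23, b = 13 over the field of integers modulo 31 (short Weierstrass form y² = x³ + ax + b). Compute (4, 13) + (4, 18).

O

The two points share x = 4 and their y-coordinates satisfy 13 + 18 ≡ 0 (mod 31), so they are inverses. Their sum is O.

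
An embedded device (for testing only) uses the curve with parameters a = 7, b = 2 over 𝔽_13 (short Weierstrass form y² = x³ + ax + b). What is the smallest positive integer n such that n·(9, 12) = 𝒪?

2P: tangent at (9, 12): λ = (3·9² + 7)/(2·12) ≡ 3/11. 11⁻¹ ≡ 6 (mod 13), so λ ≡ 3·6 ≡ 5.
  x = λ² - 9 - 9 = 25 - 18 ≡ 7; y = λ·(9 - 7) - 12 ≡ 11. → (7, 11)
3P: (7, 11) + (9, 12). λ = (12 - 11)/(9 - 7) ≡ 1/2 mod 13. 2⁻¹ ≡ 7 (mod 13) since 2·7 = 14 ≡ 1, so λ ≡ 7.
  x = λ² - 7 - 9 = 49 - 16 ≡ 7; y = λ·(7 - 7) - 11 ≡ 2. → (7, 2)
4P: (7, 2) + (9, 12). λ = (12 - 2)/(9 - 7) ≡ 10/2 mod 13. 2⁻¹ ≡ 7 (mod 13), so λ ≡ 5.
  x = λ² - 7 - 9 = 25 - 16 ≡ 9; y = λ·(7 - 9) - 2 ≡ 1. → (9, 1)
5P: (9, 1) + (9, 12): same x and y₁ ≡ -y₂, so the sum is 𝒪.
5P = 𝒪, so the order is 5.

5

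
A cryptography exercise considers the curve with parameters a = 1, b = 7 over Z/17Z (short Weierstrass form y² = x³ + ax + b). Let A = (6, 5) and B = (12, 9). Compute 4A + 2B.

First 4A:
Double-and-add on 4 = (100)₂. Start with A = (6, 5) for the leading 1-bit.
double: tangent at (6, 5): λ = (3·6² + 1)/(2·5) ≡ 7/10. 10⁻¹ ≡ 12 (mod 17) since 10·12 = 120 ≡ 1, so λ ≡ 7·12 ≡ 16.
  x = λ² - 6 - 6 = 256 - 12 ≡ 6; y = λ·(6 - 6) - 5 ≡ 12. → (6, 12)
double: tangent at (6, 12): λ = (3·6² + 1)/(2·12) ≡ 7/7. 7⁻¹ ≡ 5 (mod 17), so λ ≡ 7·5 ≡ 1.
  x = λ² - 6 - 6 = 1 - 12 ≡ 6; y = λ·(6 - 6) - 12 ≡ 5. → (6, 5)
4A = (6, 5).
Next 2B:
Repeated addition: build up to 2B.
2B: tangent at (12, 9): λ = (3·12² + 1)/(2·9) ≡ 8/1. 1⁻¹ ≡ 1 (mod 17) since 1·1 = 1 ≡ 1, so λ ≡ 8·1 ≡ 8.
  x = λ² - 12 - 12 = 64 - 24 ≡ 6; y = λ·(12 - 6) - 9 ≡ 5. → (6, 5)
2B = (6, 5).
Finally 4A + 2B:
tangent at (6, 5): λ = (3·6² + 1)/(2·5) ≡ 7/10. 10⁻¹ ≡ 12 (mod 17) since 10·12 = 120 ≡ 1, so λ ≡ 7·12 ≡ 16.
  x = λ² - 6 - 6 = 256 - 12 ≡ 6; y = λ·(6 - 6) - 5 ≡ 12. → (6, 12)

(6, 12)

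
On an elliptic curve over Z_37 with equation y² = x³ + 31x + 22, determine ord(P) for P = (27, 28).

6

2P: tangent at (27, 28): λ = (3·27² + 31)/(2·28) ≡ 35/19. 19⁻¹ ≡ 2 (mod 37), so λ ≡ 35·2 ≡ 33.
  x = λ² - 27 - 27 = 1089 - 54 ≡ 36; y = λ·(27 - 36) - 28 ≡ 8. → (36, 8)
3P: (36, 8) + (27, 28). λ = (28 - 8)/(27 - 36) ≡ 20/28 mod 37. 28⁻¹ ≡ 4 (mod 37), so λ ≡ 6.
  x = λ² - 36 - 27 = 36 - 63 ≡ 10; y = λ·(36 - 10) - 8 ≡ 0. → (10, 0)
4P: (10, 0) + (27, 28). λ = (28 - 0)/(27 - 10) ≡ 28/17 mod 37. 17⁻¹ ≡ 24 (mod 37) since 17·24 = 408 ≡ 1, so λ ≡ 6.
  x = λ² - 10 - 27 = 36 - 37 ≡ 36; y = λ·(10 - 36) - 0 ≡ 29. → (36, 29)
5P: (36, 29) + (27, 28). λ = (28 - 29)/(27 - 36) ≡ 36/28 mod 37. 28⁻¹ ≡ 4 (mod 37), so λ ≡ 33.
  x = λ² - 36 - 27 = 1089 - 63 ≡ 27; y = λ·(36 - 27) - 29 ≡ 9. → (27, 9)
6P: (27, 9) + (27, 28): same x and y₁ ≡ -y₂, so the sum is ∞.
6P = ∞, so the order is 6.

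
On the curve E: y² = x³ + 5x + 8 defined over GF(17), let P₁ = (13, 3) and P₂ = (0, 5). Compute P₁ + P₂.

(0, 12)

(13, 3) + (0, 5). λ = (5 - 3)/(0 - 13) ≡ 2/4 mod 17. 4⁻¹ ≡ 13 (mod 17), so λ ≡ 9.
  x = λ² - 13 - 0 = 81 - 13 ≡ 0; y = λ·(13 - 0) - 3 ≡ 12. → (0, 12)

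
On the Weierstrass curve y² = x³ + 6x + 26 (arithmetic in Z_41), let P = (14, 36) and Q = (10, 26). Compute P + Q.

(13, 28)

(14, 36) + (10, 26). λ = (26 - 36)/(10 - 14) ≡ 31/37 mod 41. 37⁻¹ ≡ 10 (mod 41), so λ ≡ 23.
  x = λ² - 14 - 10 = 529 - 24 ≡ 13; y = λ·(14 - 13) - 36 ≡ 28. → (13, 28)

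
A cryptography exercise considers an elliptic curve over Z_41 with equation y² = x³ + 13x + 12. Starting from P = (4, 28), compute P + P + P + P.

(22, 32)

Double-and-add on 4 = (100)₂. Start with P = (4, 28) for the leading 1-bit.
double: tangent at (4, 28): λ = (3·4² + 13)/(2·28) ≡ 20/15. 15⁻¹ ≡ 11 (mod 41), so λ ≡ 20·11 ≡ 15.
  x = λ² - 4 - 4 = 225 - 8 ≡ 12; y = λ·(4 - 12) - 28 ≡ 16. → (12, 16)
double: tangent at (12, 16): λ = (3·12² + 13)/(2·16) ≡ 35/32. 32⁻¹ ≡ 9 (mod 41), so λ ≡ 35·9 ≡ 28.
  x = λ² - 12 - 12 = 784 - 24 ≡ 22; y = λ·(12 - 22) - 16 ≡ 32. → (22, 32)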